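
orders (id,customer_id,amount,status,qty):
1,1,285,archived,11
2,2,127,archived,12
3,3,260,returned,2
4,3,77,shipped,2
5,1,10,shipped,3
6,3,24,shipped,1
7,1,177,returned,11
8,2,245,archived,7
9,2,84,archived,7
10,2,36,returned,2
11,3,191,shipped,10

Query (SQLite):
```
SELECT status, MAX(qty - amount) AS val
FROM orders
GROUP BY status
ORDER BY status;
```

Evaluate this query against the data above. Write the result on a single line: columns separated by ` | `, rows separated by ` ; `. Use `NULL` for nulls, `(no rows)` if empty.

For each row compute qty - amount.
Group by status; take MAX of the expression per group.
  archived: ids {1, 2, 8, 9} → MAX(qty - amount)=-77
  returned: ids {3, 7, 10} → MAX(qty - amount)=-34
  shipped: ids {4, 5, 6, 11} → MAX(qty - amount)=-7

archived | -77 ; returned | -34 ; shipped | -7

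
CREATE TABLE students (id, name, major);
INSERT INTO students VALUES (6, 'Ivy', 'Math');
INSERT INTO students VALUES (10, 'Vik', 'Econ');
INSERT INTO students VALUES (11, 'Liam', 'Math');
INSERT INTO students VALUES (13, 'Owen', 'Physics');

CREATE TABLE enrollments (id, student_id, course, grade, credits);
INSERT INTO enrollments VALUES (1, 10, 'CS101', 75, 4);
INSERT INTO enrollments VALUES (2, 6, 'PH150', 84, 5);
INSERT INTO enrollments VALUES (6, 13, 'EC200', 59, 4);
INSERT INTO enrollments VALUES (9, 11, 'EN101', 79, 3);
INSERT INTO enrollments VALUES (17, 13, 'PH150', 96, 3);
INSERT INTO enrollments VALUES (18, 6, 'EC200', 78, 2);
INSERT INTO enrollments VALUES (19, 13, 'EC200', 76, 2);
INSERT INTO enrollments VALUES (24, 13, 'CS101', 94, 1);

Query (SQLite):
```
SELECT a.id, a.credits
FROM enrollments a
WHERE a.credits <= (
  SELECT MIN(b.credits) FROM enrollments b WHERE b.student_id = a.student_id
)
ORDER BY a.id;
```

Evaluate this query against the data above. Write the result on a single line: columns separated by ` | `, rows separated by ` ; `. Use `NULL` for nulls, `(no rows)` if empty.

1 | 4 ; 9 | 3 ; 18 | 2 ; 24 | 1

For each enrollments row a, compute MIN(credits) over rows sharing a.student_id.
Keep row a if a.credits <= that per-group MIN.
  student_id=6: MIN(credits) = 2
  student_id=10: MIN(credits) = 4
  student_id=11: MIN(credits) = 3
  student_id=13: MIN(credits) = 1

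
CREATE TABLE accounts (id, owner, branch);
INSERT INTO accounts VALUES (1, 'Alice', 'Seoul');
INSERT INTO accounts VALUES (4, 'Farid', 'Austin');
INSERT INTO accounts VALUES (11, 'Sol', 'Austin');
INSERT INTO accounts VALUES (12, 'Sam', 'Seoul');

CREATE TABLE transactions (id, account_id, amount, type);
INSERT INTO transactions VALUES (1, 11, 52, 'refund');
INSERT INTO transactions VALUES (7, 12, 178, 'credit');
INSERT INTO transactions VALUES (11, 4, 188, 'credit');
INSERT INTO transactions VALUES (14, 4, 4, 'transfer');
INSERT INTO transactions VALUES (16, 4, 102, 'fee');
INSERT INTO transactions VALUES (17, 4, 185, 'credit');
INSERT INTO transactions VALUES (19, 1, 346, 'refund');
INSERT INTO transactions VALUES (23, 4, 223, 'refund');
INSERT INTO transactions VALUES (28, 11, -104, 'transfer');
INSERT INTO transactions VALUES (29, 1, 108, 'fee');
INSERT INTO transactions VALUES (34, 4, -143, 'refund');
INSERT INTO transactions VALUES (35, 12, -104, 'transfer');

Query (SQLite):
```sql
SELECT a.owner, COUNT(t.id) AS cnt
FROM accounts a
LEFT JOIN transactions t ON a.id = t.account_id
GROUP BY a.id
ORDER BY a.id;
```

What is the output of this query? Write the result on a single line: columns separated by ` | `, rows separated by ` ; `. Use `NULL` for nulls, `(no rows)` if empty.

Alice | 2 ; Farid | 6 ; Sol | 2 ; Sam | 2

LEFT JOIN keeps every accounts row; unmatched ones get NULL for transactions columns.
Group by accounts.id and compute COUNT(t.id). COUNT(col) of an all-NULL group is 0.
  1: ids {19, 29} → COUNT(t.id)=2
  4: ids {11, 14, 16, 17, 23, 34} → COUNT(t.id)=6
  11: ids {1, 28} → COUNT(t.id)=2
  12: ids {7, 35} → COUNT(t.id)=2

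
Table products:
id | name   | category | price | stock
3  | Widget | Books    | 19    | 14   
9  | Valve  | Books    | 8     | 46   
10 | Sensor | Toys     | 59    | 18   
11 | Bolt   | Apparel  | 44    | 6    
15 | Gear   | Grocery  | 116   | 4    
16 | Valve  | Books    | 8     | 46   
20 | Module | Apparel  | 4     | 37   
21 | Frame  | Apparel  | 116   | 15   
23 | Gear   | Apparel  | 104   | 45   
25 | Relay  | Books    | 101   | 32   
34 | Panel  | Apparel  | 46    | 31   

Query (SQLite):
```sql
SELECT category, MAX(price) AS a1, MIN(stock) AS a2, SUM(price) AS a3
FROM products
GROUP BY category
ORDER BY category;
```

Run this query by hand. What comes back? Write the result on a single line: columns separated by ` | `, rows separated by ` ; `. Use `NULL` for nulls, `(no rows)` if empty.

Group products by category.
Per group compute: MAX(price), MIN(stock), SUM(price).
  Apparel: ids {11, 20, 21, 23, 34} → MAX(price)=116, MIN(stock)=6, SUM(price)=314
  Books: ids {3, 9, 16, 25} → MAX(price)=101, MIN(stock)=14, SUM(price)=136
  Grocery: ids {15} → MAX(price)=116, MIN(stock)=4, SUM(price)=116
  Toys: ids {10} → MAX(price)=59, MIN(stock)=18, SUM(price)=59

Apparel | 116 | 6 | 314 ; Books | 101 | 14 | 136 ; Grocery | 116 | 4 | 116 ; Toys | 59 | 18 | 59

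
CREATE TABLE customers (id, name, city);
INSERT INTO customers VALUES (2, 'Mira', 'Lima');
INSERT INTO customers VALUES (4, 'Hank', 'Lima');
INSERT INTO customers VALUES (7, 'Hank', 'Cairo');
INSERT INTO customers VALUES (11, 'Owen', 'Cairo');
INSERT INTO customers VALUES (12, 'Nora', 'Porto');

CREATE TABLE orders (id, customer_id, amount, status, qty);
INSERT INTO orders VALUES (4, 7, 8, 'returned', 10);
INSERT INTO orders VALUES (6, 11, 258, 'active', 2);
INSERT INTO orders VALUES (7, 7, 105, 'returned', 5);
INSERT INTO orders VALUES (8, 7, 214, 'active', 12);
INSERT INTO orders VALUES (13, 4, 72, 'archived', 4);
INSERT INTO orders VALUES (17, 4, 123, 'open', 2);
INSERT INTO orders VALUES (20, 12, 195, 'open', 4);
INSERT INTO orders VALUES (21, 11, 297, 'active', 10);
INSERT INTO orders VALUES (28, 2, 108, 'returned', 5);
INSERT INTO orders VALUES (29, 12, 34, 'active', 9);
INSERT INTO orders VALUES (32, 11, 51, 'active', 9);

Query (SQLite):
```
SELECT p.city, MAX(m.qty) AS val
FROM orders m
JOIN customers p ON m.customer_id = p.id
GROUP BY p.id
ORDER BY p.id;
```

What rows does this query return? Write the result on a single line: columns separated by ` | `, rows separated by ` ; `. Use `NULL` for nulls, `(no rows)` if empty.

Join each orders row to its customers via customer_id.
Group joined rows by customers.id; compute MAX(m.qty) per group.
  2: ids {28} → MAX(m.qty)=5
  4: ids {13, 17} → MAX(m.qty)=4
  7: ids {4, 7, 8} → MAX(m.qty)=12
  11: ids {6, 21, 32} → MAX(m.qty)=10
  12: ids {20, 29} → MAX(m.qty)=9

Lima | 5 ; Lima | 4 ; Cairo | 12 ; Cairo | 10 ; Porto | 9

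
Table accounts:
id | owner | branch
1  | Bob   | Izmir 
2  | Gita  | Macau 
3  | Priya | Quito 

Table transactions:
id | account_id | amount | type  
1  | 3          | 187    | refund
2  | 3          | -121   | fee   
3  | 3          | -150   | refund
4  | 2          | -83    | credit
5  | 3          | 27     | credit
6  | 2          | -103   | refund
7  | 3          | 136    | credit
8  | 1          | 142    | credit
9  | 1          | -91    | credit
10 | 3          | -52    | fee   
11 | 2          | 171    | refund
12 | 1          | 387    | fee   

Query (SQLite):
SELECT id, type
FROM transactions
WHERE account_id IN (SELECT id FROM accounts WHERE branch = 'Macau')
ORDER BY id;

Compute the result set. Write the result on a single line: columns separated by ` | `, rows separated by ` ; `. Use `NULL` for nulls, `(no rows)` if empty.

Inner query: accounts.id where branch = 'Macau'.
Outer: keep transactions rows whose account_id is in that set.
Inner query → {2}

4 | credit ; 6 | refund ; 11 | refund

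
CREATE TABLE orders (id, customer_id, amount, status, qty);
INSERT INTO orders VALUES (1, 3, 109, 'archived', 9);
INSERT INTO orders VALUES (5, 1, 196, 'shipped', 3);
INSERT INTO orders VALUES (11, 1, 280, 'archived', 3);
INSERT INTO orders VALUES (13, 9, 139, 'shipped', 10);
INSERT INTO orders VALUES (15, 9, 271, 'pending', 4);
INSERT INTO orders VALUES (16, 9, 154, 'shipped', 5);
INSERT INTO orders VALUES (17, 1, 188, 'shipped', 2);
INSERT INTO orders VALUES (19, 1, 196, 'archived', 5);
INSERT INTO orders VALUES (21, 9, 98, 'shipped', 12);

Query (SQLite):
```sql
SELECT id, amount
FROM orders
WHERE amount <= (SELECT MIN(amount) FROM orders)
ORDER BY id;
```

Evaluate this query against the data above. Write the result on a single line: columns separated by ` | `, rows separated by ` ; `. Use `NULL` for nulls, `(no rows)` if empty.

21 | 98

Scalar subquery: MIN(amount) over all orders rows = 98.
Keep rows where amount <= that value.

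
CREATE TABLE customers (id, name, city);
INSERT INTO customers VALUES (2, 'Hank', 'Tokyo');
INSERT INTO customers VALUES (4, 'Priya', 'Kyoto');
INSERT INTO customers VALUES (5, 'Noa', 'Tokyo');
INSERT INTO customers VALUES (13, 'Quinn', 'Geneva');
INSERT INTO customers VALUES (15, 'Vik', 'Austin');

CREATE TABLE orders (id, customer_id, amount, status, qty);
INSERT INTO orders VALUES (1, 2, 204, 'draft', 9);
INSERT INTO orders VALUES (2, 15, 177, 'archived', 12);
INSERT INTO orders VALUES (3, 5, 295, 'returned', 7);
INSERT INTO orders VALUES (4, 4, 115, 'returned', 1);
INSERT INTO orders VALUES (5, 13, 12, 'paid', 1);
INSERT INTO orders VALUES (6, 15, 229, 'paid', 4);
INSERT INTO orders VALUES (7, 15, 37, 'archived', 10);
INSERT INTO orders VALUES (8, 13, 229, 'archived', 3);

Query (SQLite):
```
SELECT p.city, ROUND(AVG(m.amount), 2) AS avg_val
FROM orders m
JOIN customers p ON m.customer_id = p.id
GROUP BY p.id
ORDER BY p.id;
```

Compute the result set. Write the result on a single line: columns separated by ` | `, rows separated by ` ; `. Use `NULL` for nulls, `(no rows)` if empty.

Join each orders row to its customers via customer_id.
Group joined rows by customers.id; compute ROUND(AVG(m.amount), 2) per group.
  2: ids {1} → ROUND(AVG(m.amount), 2)=204
  4: ids {4} → ROUND(AVG(m.amount), 2)=115
  5: ids {3} → ROUND(AVG(m.amount), 2)=295
  13: ids {5, 8} → ROUND(AVG(m.amount), 2)=120.5
  15: ids {2, 6, 7} → ROUND(AVG(m.amount), 2)=147.67

Tokyo | 204 ; Kyoto | 115 ; Tokyo | 295 ; Geneva | 120.5 ; Austin | 147.67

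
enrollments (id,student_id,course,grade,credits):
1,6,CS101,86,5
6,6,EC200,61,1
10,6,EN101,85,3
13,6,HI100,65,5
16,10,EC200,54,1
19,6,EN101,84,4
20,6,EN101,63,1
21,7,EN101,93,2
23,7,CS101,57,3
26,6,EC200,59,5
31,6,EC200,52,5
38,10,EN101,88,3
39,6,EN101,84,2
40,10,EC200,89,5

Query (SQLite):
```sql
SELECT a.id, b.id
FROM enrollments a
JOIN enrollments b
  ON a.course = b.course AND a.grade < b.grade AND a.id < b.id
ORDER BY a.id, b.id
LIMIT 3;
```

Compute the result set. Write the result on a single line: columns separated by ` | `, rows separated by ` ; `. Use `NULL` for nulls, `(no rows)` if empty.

6 | 40 ; 10 | 21 ; 10 | 38

Pairs (a,b) with same course, a.grade < b.grade, a.id < b.id.
course groups: CS101:{1,23} EC200:{6,16,26,31,40} EN101:{10,19,20,21,38,39} HI100:{13}
Ordered by (a.id, b.id); first 3.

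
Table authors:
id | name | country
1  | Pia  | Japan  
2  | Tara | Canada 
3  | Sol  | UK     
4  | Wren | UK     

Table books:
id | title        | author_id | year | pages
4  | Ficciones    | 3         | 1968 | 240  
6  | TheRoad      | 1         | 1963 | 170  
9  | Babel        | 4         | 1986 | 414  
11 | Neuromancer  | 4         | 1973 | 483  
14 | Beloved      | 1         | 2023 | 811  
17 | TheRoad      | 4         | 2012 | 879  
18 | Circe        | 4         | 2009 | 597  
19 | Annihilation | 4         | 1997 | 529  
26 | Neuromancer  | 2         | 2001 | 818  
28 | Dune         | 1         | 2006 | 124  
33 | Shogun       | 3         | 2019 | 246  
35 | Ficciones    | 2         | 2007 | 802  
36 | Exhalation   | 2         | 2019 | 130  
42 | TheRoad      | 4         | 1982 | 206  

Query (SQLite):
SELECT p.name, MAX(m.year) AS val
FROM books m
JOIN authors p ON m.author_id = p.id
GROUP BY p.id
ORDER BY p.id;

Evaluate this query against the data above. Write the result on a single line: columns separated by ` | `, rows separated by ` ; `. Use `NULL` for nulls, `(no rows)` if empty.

Join each books row to its authors via author_id.
Group joined rows by authors.id; compute MAX(m.year) per group.
  1: ids {6, 14, 28} → MAX(m.year)=2023
  2: ids {26, 35, 36} → MAX(m.year)=2019
  3: ids {4, 33} → MAX(m.year)=2019
  4: ids {9, 11, 17, 18, 19, 42} → MAX(m.year)=2012

Pia | 2023 ; Tara | 2019 ; Sol | 2019 ; Wren | 2012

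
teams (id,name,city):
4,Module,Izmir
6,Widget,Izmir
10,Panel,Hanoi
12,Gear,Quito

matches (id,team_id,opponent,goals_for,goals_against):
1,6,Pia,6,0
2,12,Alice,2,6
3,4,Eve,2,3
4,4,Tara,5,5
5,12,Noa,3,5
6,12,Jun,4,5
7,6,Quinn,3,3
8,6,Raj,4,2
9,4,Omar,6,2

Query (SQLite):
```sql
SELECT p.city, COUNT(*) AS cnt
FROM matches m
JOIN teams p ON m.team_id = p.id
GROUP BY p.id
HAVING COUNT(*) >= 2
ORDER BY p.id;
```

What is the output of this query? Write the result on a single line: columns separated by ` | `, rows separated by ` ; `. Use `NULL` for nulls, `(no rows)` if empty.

Join each matches row to its teams via team_id.
Group joined rows by teams.id; compute COUNT(*) per group.
HAVING: keep groups with count ≥ 2.
  4: ids {3, 4, 9} → COUNT(*)=3
  6: ids {1, 7, 8} → COUNT(*)=3
  12: ids {2, 5, 6} → COUNT(*)=3

Izmir | 3 ; Izmir | 3 ; Quito | 3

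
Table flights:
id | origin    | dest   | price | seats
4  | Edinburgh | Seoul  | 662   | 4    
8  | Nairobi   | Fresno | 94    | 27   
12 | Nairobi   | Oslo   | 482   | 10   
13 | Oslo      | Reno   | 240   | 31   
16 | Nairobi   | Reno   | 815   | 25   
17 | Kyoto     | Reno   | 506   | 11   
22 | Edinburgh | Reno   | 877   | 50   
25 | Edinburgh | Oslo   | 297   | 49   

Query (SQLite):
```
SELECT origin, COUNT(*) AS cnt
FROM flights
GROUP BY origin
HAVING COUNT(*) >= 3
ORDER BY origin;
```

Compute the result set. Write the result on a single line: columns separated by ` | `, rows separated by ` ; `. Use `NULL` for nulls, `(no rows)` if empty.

Partition flights by origin; compute COUNT(*) within each group.
HAVING: keep groups with count ≥ 3.
  Edinburgh: ids {4, 22, 25} → COUNT(*)=3
  Kyoto: ids {17} → COUNT(*)=1
  Nairobi: ids {8, 12, 16} → COUNT(*)=3
  Oslo: ids {13} → COUNT(*)=1

Edinburgh | 3 ; Nairobi | 3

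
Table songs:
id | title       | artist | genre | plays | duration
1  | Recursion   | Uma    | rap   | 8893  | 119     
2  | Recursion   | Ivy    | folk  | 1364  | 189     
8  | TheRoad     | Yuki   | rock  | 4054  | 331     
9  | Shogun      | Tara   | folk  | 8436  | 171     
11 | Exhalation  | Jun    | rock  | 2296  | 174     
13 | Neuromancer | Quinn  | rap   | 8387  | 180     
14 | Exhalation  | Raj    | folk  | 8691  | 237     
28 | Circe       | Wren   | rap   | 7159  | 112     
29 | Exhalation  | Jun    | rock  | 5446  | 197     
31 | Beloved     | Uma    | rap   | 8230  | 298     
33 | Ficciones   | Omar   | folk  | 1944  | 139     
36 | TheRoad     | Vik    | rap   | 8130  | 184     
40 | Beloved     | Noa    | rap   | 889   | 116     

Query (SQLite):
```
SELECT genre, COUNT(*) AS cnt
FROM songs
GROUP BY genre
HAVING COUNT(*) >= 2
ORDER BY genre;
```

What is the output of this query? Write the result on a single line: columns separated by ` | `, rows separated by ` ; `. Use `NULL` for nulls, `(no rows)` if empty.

folk | 4 ; rap | 6 ; rock | 3

Partition songs by genre; compute COUNT(*) within each group.
HAVING: keep groups with count ≥ 2.
  folk: ids {2, 9, 14, 33} → COUNT(*)=4
  rap: ids {1, 13, 28, 31, 36, 40} → COUNT(*)=6
  rock: ids {8, 11, 29} → COUNT(*)=3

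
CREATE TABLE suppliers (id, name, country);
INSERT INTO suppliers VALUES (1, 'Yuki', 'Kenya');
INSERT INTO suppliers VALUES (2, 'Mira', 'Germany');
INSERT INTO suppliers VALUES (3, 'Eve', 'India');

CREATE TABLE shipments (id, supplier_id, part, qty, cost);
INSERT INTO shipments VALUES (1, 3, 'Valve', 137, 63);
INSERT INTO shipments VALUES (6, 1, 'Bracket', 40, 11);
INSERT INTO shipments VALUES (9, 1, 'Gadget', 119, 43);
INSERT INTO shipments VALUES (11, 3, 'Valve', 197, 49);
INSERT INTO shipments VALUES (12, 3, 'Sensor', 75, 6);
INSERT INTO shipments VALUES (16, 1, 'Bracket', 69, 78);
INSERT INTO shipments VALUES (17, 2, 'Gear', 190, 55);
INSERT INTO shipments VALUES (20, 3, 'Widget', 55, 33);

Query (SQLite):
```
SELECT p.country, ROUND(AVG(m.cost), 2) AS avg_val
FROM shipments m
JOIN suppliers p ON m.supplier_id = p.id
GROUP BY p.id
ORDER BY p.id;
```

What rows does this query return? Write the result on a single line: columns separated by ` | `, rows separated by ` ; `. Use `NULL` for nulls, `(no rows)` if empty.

Join each shipments row to its suppliers via supplier_id.
Group joined rows by suppliers.id; compute ROUND(AVG(m.cost), 2) per group.
  1: ids {6, 9, 16} → ROUND(AVG(m.cost), 2)=44
  2: ids {17} → ROUND(AVG(m.cost), 2)=55
  3: ids {1, 11, 12, 20} → ROUND(AVG(m.cost), 2)=37.75

Kenya | 44 ; Germany | 55 ; India | 37.75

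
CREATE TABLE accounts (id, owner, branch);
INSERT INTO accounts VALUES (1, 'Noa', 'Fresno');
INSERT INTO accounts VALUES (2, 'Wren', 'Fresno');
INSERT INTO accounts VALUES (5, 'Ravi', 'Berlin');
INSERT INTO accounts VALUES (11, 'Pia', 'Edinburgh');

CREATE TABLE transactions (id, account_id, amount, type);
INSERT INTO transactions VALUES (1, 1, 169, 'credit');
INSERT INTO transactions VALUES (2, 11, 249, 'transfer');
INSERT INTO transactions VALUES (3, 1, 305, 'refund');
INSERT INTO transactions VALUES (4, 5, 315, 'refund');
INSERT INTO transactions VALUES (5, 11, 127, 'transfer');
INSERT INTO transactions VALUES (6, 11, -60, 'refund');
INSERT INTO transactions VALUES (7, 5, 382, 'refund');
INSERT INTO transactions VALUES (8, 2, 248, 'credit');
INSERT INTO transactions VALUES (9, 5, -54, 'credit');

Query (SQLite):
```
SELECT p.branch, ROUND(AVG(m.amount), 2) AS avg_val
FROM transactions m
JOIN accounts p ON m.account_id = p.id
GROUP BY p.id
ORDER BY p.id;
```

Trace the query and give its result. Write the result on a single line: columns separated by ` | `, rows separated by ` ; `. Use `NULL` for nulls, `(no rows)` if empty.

Fresno | 237 ; Fresno | 248 ; Berlin | 214.33 ; Edinburgh | 105.33

Join each transactions row to its accounts via account_id.
Group joined rows by accounts.id; compute ROUND(AVG(m.amount), 2) per group.
  1: ids {1, 3} → ROUND(AVG(m.amount), 2)=237
  2: ids {8} → ROUND(AVG(m.amount), 2)=248
  5: ids {4, 7, 9} → ROUND(AVG(m.amount), 2)=214.33
  11: ids {2, 5, 6} → ROUND(AVG(m.amount), 2)=105.33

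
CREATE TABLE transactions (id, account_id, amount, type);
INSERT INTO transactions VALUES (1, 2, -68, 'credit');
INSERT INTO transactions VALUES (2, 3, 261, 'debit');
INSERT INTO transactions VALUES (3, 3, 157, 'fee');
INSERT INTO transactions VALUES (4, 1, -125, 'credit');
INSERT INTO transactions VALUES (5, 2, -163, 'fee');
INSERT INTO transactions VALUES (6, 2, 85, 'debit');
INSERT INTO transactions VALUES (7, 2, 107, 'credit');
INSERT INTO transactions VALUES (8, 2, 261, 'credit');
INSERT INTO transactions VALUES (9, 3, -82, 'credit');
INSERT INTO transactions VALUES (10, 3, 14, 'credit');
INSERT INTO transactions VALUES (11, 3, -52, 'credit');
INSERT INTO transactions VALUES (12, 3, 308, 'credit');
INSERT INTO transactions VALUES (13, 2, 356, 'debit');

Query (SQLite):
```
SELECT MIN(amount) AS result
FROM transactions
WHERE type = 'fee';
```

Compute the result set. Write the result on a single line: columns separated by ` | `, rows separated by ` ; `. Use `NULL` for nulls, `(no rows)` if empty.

Rows where type='fee' → amount values: [157, -163].
MIN of non-NULL values = -163.

-163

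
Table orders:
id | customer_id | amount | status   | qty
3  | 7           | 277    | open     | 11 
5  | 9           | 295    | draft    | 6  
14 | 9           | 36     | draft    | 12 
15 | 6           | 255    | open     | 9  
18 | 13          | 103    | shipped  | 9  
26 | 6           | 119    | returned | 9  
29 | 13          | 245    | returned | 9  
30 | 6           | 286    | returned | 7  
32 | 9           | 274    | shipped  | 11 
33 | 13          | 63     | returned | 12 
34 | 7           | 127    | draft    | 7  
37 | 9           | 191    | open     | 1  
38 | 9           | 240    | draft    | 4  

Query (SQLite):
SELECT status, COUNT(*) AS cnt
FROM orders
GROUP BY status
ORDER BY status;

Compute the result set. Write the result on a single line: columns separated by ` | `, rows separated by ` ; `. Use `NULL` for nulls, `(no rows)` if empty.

Partition orders by status; compute COUNT(*) within each group.
  draft: ids {5, 14, 34, 38} → COUNT(*)=4
  open: ids {3, 15, 37} → COUNT(*)=3
  returned: ids {26, 29, 30, 33} → COUNT(*)=4
  shipped: ids {18, 32} → COUNT(*)=2

draft | 4 ; open | 3 ; returned | 4 ; shipped | 2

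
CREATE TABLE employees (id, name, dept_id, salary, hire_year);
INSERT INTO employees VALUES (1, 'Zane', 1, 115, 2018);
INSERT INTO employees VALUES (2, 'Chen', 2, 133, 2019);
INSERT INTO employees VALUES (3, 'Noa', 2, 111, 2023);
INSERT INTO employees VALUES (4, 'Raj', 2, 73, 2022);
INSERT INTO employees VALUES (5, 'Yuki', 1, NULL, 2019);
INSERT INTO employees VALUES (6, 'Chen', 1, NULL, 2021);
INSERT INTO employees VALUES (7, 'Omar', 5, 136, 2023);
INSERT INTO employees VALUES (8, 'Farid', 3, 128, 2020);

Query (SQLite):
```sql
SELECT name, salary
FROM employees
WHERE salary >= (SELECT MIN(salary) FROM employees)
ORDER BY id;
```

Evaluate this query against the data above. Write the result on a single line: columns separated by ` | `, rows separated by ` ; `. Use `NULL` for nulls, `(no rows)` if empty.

Zane | 115 ; Chen | 133 ; Noa | 111 ; Raj | 73 ; Omar | 136 ; Farid | 128

Scalar subquery: MIN(salary) over all employees rows = 73.
Keep rows where salary >= that value.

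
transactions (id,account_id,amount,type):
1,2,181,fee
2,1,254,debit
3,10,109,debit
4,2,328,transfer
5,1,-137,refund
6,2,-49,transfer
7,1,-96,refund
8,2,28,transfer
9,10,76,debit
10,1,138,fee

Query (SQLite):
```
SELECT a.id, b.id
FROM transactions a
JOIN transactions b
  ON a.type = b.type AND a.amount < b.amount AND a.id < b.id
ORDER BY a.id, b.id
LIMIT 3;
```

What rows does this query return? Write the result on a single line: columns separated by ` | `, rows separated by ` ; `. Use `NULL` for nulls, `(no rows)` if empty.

5 | 7 ; 6 | 8

Pairs (a,b) with same type, a.amount < b.amount, a.id < b.id.
type groups: debit:{2,3,9} fee:{1,10} refund:{5,7} transfer:{4,6,8}
Ordered by (a.id, b.id); first 3.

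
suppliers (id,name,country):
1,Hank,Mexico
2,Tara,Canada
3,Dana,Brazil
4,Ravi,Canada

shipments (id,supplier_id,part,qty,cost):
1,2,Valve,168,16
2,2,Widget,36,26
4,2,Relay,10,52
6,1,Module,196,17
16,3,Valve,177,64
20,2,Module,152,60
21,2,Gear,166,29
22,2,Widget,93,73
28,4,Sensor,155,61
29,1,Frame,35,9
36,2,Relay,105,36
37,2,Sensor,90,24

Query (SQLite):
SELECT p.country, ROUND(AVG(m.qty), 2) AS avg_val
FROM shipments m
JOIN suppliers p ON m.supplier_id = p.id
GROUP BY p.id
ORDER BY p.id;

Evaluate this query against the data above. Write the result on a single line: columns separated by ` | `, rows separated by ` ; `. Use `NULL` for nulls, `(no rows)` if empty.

Join each shipments row to its suppliers via supplier_id.
Group joined rows by suppliers.id; compute ROUND(AVG(m.qty), 2) per group.
  1: ids {6, 29} → ROUND(AVG(m.qty), 2)=115.5
  2: ids {1, 2, 4, 20, 21, 22, 36, 37} → ROUND(AVG(m.qty), 2)=102.5
  3: ids {16} → ROUND(AVG(m.qty), 2)=177
  4: ids {28} → ROUND(AVG(m.qty), 2)=155

Mexico | 115.5 ; Canada | 102.5 ; Brazil | 177 ; Canada | 155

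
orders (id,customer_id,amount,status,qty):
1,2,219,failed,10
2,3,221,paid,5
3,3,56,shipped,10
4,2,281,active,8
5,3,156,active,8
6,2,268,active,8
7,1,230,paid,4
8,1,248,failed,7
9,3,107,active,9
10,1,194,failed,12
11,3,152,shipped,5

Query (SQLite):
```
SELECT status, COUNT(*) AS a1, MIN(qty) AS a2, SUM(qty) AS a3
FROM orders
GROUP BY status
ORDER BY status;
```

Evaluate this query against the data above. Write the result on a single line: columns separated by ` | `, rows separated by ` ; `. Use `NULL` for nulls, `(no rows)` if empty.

active | 4 | 8 | 33 ; failed | 3 | 7 | 29 ; paid | 2 | 4 | 9 ; shipped | 2 | 5 | 15

Group orders by status.
Per group compute: COUNT(*), MIN(qty), SUM(qty).
  active: ids {4, 5, 6, 9} → COUNT(*)=4, MIN(qty)=8, SUM(qty)=33
  failed: ids {1, 8, 10} → COUNT(*)=3, MIN(qty)=7, SUM(qty)=29
  paid: ids {2, 7} → COUNT(*)=2, MIN(qty)=4, SUM(qty)=9
  shipped: ids {3, 11} → COUNT(*)=2, MIN(qty)=5, SUM(qty)=15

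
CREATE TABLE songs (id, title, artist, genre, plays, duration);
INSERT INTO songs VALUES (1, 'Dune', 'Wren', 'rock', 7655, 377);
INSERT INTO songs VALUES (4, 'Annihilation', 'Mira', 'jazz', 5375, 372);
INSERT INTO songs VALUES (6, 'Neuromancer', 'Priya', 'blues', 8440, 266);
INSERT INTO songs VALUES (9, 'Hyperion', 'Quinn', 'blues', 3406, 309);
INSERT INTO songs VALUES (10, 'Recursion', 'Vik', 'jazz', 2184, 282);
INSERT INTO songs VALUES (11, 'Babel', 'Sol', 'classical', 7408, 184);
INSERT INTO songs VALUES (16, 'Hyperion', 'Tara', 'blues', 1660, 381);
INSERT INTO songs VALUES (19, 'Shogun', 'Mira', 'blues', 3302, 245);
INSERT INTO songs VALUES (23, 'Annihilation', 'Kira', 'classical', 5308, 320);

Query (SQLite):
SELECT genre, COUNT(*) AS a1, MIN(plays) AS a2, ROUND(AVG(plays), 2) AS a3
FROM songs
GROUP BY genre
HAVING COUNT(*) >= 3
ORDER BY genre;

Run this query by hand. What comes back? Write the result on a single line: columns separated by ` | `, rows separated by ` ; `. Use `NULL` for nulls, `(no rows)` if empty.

Group songs by genre.
Per group compute: COUNT(*), MIN(plays), ROUND(AVG(plays), 2).
HAVING: drop groups with fewer than 3 rows.
  blues: ids {6, 9, 16, 19} → COUNT(*)=4, MIN(plays)=1660, ROUND(AVG(plays), 2)=4202
  classical: ids {11, 23} → COUNT(*)=2, MIN(plays)=5308, ROUND(AVG(plays), 2)=6358
  jazz: ids {4, 10} → COUNT(*)=2, MIN(plays)=2184, ROUND(AVG(plays), 2)=3779.5
  rock: ids {1} → COUNT(*)=1, MIN(plays)=7655, ROUND(AVG(plays), 2)=7655

blues | 4 | 1660 | 4202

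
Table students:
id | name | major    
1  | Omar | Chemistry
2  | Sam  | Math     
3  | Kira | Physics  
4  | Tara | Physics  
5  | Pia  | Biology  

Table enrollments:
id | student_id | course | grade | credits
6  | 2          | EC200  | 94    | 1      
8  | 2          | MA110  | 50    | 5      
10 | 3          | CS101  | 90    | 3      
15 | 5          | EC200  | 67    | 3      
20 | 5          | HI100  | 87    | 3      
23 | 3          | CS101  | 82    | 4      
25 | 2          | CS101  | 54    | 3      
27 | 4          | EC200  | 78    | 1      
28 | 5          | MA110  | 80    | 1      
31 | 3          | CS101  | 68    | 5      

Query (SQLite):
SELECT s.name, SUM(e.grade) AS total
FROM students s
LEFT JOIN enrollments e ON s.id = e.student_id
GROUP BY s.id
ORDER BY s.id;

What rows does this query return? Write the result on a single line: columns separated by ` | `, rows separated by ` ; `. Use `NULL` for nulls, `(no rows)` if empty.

LEFT JOIN keeps every students row; unmatched ones get NULL for enrollments columns.
Group by students.id and compute SUM(e.grade). SUM over an all-NULL group is NULL.
  1: ids {—} → SUM(e.grade)=NULL
  2: ids {6, 8, 25} → SUM(e.grade)=198
  3: ids {10, 23, 31} → SUM(e.grade)=240
  4: ids {27} → SUM(e.grade)=78
  5: ids {15, 20, 28} → SUM(e.grade)=234

Omar | NULL ; Sam | 198 ; Kira | 240 ; Tara | 78 ; Pia | 234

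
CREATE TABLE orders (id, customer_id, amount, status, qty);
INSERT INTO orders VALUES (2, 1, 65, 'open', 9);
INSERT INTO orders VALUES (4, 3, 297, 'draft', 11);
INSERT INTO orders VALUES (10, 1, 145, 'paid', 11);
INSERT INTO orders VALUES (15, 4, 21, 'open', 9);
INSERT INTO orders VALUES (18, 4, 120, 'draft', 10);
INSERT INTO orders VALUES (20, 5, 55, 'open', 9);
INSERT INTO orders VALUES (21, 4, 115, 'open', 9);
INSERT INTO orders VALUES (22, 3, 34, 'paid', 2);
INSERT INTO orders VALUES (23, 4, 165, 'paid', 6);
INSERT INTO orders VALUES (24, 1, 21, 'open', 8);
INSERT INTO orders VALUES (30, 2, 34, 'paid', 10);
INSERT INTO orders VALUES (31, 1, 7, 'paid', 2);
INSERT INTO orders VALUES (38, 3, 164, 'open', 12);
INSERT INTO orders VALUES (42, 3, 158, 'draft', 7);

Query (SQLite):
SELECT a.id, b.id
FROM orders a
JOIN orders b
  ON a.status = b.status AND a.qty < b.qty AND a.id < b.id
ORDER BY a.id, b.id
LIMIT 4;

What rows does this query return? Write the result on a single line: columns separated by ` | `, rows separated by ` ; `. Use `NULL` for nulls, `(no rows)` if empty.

Pairs (a,b) with same status, a.qty < b.qty, a.id < b.id.
status groups: draft:{4,18,42} open:{2,15,20,21,24,38} paid:{10,22,23,30,31}
Ordered by (a.id, b.id); first 4.

2 | 38 ; 15 | 38 ; 20 | 38 ; 21 | 38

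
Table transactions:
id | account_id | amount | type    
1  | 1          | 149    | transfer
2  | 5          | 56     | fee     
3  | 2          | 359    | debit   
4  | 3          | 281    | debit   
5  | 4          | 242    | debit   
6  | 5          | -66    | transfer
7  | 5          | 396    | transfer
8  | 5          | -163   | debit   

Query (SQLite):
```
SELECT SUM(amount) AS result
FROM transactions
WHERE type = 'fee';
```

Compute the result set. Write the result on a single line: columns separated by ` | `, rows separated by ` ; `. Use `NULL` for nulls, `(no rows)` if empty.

Rows where type='fee' → amount values: [56].
SUM of non-NULL values = 56.

56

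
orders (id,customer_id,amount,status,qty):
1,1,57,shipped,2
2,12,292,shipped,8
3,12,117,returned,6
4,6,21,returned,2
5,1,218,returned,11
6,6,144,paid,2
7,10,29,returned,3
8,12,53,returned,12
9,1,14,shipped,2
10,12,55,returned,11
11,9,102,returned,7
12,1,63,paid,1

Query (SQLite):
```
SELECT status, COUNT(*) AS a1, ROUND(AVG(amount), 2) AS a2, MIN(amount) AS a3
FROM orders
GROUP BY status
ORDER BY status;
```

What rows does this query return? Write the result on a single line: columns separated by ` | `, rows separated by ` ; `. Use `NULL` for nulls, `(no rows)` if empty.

Group orders by status.
Per group compute: COUNT(*), ROUND(AVG(amount), 2), MIN(amount).
  paid: ids {6, 12} → COUNT(*)=2, ROUND(AVG(amount), 2)=103.5, MIN(amount)=63
  returned: ids {3, 4, 5, 7, 8, 10, 11} → COUNT(*)=7, ROUND(AVG(amount), 2)=85, MIN(amount)=21
  shipped: ids {1, 2, 9} → COUNT(*)=3, ROUND(AVG(amount), 2)=121, MIN(amount)=14

paid | 2 | 103.5 | 63 ; returned | 7 | 85 | 21 ; shipped | 3 | 121 | 14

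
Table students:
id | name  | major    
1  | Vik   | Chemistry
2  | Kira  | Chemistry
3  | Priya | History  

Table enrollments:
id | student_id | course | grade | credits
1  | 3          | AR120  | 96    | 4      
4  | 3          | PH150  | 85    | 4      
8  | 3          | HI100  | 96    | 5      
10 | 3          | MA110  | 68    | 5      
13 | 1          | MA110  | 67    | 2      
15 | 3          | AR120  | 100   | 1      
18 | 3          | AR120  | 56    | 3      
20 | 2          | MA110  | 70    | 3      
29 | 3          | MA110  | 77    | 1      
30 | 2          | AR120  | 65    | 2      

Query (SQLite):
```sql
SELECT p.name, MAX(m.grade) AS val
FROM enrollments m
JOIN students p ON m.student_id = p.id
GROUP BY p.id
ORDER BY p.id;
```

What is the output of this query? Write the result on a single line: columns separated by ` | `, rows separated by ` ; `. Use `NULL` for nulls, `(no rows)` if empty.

Vik | 67 ; Kira | 70 ; Priya | 100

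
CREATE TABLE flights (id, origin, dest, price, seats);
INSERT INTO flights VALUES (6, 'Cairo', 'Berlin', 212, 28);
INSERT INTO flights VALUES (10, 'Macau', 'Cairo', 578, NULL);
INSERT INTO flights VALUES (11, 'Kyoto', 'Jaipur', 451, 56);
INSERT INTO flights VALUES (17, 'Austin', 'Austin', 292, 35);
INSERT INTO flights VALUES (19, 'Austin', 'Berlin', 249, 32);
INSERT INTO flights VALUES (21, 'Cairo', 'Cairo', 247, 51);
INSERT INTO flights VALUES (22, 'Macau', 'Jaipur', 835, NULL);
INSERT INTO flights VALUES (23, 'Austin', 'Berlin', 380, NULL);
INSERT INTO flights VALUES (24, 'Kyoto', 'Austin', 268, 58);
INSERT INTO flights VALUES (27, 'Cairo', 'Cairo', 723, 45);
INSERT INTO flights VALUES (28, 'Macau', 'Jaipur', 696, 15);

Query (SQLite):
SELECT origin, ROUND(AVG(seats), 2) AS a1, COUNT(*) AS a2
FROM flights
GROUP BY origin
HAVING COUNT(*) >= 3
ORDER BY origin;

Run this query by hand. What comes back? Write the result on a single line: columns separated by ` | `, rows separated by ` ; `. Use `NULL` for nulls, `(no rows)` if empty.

Austin | 33.5 | 3 ; Cairo | 41.33 | 3 ; Macau | 15 | 3

Group flights by origin.
Per group compute: ROUND(AVG(seats), 2), COUNT(*).
HAVING: drop groups with fewer than 3 rows.
  Austin: ids {17, 19, 23} → ROUND(AVG(seats), 2)=33.5, COUNT(*)=3
  Cairo: ids {6, 21, 27} → ROUND(AVG(seats), 2)=41.33, COUNT(*)=3
  Kyoto: ids {11, 24} → ROUND(AVG(seats), 2)=57, COUNT(*)=2
  Macau: ids {10, 22, 28} → ROUND(AVG(seats), 2)=15, COUNT(*)=3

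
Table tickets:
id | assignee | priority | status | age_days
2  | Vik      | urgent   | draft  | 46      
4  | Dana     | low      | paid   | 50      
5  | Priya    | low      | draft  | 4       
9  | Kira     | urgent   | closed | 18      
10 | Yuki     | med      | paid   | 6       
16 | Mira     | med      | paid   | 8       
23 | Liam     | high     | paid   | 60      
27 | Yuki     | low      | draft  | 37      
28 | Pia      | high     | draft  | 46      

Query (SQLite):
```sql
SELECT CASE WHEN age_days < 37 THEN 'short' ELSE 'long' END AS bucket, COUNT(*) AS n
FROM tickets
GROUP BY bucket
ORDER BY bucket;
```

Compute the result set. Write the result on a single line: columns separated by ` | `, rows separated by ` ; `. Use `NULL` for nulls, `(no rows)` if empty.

Bucket rows by age_days < 37 → 'short' else 'long'; count each bucket.

long | 5 ; short | 4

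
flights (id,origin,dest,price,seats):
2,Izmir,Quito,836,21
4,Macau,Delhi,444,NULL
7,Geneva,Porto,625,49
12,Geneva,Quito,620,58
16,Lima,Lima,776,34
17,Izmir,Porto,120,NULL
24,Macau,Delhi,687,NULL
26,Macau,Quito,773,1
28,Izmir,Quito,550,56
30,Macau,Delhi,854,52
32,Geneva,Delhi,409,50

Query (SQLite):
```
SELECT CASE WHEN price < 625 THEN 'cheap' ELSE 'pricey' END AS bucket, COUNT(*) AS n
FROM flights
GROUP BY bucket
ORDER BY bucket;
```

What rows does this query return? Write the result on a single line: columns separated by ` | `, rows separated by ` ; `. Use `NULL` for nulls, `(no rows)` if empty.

cheap | 5 ; pricey | 6

Bucket rows by price < 625 → 'cheap' else 'pricey'; count each bucket.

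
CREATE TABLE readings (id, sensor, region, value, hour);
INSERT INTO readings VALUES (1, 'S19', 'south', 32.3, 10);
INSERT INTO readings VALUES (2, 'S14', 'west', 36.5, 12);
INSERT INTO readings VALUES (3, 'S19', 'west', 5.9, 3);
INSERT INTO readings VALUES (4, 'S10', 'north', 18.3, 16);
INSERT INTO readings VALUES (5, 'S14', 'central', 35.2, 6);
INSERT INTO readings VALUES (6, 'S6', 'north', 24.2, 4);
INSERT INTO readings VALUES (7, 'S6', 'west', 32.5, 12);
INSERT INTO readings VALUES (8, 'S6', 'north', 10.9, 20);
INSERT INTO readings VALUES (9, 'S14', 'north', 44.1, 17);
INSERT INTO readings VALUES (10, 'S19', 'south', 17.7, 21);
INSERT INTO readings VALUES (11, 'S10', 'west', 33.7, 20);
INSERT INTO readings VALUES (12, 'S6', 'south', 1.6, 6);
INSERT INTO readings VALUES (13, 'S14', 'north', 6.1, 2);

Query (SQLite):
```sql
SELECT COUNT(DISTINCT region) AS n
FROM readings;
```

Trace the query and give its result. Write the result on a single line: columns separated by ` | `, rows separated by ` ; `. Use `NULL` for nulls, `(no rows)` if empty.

Count distinct non-NULL region values.

4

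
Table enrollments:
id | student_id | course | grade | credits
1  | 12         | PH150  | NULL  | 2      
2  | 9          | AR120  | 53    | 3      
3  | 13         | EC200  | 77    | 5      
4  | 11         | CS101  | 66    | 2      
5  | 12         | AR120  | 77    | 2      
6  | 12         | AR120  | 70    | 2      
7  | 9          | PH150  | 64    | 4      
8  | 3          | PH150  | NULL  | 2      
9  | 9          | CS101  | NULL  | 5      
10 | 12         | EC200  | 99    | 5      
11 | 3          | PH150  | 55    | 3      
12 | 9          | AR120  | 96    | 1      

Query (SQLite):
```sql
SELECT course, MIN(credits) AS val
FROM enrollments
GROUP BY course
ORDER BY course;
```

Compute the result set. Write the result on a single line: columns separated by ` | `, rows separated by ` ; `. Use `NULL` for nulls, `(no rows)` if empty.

AR120 | 1 ; CS101 | 2 ; EC200 | 5 ; PH150 | 2

Partition enrollments by course; compute MIN(credits) within each group.
  AR120: ids {2, 5, 6, 12} → MIN(credits)=1
  CS101: ids {4, 9} → MIN(credits)=2
  EC200: ids {3, 10} → MIN(credits)=5
  PH150: ids {1, 7, 8, 11} → MIN(credits)=2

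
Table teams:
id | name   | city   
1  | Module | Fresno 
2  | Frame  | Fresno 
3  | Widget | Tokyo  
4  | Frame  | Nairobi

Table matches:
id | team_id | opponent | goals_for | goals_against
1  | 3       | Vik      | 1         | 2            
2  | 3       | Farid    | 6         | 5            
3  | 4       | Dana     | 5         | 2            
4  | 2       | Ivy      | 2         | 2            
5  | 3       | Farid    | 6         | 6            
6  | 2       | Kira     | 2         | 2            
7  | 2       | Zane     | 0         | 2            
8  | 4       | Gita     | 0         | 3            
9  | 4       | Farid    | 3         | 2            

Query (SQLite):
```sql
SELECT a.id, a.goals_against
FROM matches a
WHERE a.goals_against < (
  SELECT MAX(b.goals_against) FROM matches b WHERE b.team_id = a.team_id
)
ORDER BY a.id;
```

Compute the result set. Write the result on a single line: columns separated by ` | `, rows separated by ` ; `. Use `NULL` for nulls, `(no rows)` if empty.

1 | 2 ; 2 | 5 ; 3 | 2 ; 9 | 2

For each matches row a, compute MAX(goals_against) over rows sharing a.team_id.
Keep row a if a.goals_against < that per-group MAX.
  team_id=2: MAX(goals_against) = 2
  team_id=3: MAX(goals_against) = 6
  team_id=4: MAX(goals_against) = 3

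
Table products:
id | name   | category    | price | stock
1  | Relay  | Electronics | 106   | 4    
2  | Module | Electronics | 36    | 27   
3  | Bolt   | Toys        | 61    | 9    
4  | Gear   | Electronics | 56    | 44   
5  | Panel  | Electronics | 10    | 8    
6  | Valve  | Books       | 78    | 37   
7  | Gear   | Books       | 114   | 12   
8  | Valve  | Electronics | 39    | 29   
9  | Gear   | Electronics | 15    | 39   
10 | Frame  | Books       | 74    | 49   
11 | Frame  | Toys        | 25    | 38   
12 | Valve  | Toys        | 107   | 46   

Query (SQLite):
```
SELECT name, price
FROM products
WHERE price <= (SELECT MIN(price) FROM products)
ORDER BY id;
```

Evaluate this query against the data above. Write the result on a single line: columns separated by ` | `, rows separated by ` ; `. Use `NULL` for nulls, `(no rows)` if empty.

Scalar subquery: MIN(price) over all products rows = 10.
Keep rows where price <= that value.

Panel | 10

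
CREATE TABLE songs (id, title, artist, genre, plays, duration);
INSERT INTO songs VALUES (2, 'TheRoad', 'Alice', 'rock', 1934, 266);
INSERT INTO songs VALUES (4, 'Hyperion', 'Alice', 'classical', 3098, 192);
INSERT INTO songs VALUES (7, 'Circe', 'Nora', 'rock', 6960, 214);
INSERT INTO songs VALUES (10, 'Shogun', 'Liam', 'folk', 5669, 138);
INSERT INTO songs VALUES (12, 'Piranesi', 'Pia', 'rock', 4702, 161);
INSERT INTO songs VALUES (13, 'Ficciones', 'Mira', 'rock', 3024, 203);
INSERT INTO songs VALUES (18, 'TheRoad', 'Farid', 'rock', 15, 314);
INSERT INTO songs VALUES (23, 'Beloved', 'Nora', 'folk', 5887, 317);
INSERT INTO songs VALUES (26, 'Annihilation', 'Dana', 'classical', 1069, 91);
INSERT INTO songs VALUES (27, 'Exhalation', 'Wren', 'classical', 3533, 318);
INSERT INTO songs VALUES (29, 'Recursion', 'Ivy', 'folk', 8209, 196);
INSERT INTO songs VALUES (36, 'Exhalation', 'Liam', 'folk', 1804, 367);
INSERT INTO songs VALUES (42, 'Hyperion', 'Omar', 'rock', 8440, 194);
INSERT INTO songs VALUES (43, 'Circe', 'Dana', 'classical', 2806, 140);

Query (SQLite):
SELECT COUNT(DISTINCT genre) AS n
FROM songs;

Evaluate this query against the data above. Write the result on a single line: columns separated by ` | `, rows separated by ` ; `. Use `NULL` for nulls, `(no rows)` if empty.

3

Count distinct non-NULL genre values.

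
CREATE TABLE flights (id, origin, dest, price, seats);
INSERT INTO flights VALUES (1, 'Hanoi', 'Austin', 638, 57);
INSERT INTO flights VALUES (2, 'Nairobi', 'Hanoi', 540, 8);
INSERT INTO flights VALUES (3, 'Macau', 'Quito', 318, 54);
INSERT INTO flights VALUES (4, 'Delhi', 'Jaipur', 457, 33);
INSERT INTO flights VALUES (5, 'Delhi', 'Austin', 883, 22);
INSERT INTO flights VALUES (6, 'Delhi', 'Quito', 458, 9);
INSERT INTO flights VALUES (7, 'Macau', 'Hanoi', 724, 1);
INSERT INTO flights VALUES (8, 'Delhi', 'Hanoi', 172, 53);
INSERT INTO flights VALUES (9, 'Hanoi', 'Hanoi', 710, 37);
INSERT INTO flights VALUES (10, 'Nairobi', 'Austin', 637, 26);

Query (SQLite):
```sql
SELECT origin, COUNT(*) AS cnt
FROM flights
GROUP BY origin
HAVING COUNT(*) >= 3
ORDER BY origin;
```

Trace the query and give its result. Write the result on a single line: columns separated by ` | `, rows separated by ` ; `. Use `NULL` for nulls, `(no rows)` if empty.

Partition flights by origin; compute COUNT(*) within each group.
HAVING: keep groups with count ≥ 3.
  Delhi: ids {4, 5, 6, 8} → COUNT(*)=4
  Hanoi: ids {1, 9} → COUNT(*)=2
  Macau: ids {3, 7} → COUNT(*)=2
  Nairobi: ids {2, 10} → COUNT(*)=2

Delhi | 4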